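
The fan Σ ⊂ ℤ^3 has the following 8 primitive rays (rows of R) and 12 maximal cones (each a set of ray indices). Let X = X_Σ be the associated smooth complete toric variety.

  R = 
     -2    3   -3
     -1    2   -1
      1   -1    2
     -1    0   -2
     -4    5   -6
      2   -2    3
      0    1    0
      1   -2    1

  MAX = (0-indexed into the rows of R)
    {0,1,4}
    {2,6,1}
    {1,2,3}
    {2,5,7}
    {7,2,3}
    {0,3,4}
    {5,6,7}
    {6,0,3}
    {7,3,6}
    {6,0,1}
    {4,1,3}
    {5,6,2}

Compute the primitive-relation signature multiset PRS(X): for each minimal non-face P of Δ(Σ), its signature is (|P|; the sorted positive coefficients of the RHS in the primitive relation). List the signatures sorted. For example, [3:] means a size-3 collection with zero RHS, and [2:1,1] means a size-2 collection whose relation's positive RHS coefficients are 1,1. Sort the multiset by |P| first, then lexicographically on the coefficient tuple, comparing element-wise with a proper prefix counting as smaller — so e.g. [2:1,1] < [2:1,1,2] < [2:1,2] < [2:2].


Primitive collections (14):

  P = {1,7}:  v_{1} + v_{7} = 0  ⇒ sig = [2:]
  P = {0,2}:  v_{0} + v_{2} = v_{1}  ⇒ sig = [2:1]
  P = {0,5}:  v_{0} + v_{5} = v_{6}  ⇒ sig = [2:1]
  P = {3,5}:  v_{3} + v_{5} = v_{7}  ⇒ sig = [2:1]
  P = {4,5}:  v_{4} + v_{5} = v_{0}  ⇒ sig = [2:1]
  P = {0,7}:  v_{0} + v_{7} = v_{3} + v_{6}  ⇒ sig = [2:1,1]
  P = {1,5}:  v_{1} + v_{5} = v_{2} + v_{6}  ⇒ sig = [2:1,1]
  P = {4,7}:  v_{4} + v_{7} = v_{0} + v_{3}  ⇒ sig = [2:1,1]
  P = {2,4}:  v_{2} + v_{4} = 2·v_{1} + v_{3}  ⇒ sig = [2:1,2]
  P = {4,6}:  v_{4} + v_{6} = 2·v_{0}  ⇒ sig = [2:2]
  P = {2,3,6}:  v_{2} + v_{3} + v_{6} = 0  ⇒ sig = [3:]
  P = {0,1,3}:  v_{0} + v_{1} + v_{3} = v_{4}  ⇒ sig = [3:1]
  P = {1,3,6}:  v_{1} + v_{3} + v_{6} = v_{0}  ⇒ sig = [3:1]
  P = {2,6,7}:  v_{2} + v_{6} + v_{7} = v_{5}  ⇒ sig = [3:1]

Sorted signature multiset PRS(X):
{ [2:],  [2:1] ×4,  [2:1,1] ×3,  [2:1,2],  [2:2],  [3:],  [3:1] ×3 }


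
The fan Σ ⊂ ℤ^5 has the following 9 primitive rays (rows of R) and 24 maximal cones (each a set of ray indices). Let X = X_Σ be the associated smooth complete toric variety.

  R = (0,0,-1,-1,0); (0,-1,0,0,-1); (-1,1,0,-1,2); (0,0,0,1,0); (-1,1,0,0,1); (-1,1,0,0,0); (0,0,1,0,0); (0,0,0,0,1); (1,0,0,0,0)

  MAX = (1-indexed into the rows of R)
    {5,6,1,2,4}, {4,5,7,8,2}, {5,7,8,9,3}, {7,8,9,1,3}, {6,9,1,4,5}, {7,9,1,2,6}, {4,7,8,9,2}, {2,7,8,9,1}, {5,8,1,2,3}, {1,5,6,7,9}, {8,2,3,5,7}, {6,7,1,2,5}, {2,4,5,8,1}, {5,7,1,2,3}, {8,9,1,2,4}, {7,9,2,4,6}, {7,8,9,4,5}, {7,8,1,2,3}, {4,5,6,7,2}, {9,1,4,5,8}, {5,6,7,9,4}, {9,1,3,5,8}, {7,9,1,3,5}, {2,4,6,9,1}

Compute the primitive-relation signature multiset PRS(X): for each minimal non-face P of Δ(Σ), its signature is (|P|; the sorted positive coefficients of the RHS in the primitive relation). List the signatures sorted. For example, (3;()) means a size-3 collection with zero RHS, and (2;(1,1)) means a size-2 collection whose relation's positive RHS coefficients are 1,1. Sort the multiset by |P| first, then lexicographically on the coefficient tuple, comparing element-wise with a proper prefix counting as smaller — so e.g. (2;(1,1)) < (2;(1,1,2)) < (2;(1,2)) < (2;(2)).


Minimal non-faces — 7 found among 9 rays, 24 max cones:

  {6,8}:  v_{6} + v_{8} = v_{5}  →  sig = (2;(1))
  {3,4}:  v_{3} + v_{4} = v_{5} + v_{8}  →  sig = (2;(1,1))
  {3,6}:  v_{3} + v_{6} = v_{1} + 2·v_{5} + v_{7}  →  sig = (2;(1,1,2))
  {1,4,7}:  v_{1} + v_{4} + v_{7} = 0  →  sig = (3;())
  {2,5,9}:  v_{2} + v_{5} + v_{9} = 0  →  sig = (3;())
  {2,3,9}:  v_{2} + v_{3} + v_{9} = v_{1} + v_{7} + v_{8}  →  sig = (3;(1,1,1))
  {1,5,7,8}:  v_{1} + v_{5} + v_{7} + v_{8} = v_{3}  →  sig = (4;(1))

so the primitive-relation signature multiset is
[(2;(1)), (2;(1,1)), (2;(1,1,2)), (3;()), (3;()), (3;(1,1,1)), (4;(1))]


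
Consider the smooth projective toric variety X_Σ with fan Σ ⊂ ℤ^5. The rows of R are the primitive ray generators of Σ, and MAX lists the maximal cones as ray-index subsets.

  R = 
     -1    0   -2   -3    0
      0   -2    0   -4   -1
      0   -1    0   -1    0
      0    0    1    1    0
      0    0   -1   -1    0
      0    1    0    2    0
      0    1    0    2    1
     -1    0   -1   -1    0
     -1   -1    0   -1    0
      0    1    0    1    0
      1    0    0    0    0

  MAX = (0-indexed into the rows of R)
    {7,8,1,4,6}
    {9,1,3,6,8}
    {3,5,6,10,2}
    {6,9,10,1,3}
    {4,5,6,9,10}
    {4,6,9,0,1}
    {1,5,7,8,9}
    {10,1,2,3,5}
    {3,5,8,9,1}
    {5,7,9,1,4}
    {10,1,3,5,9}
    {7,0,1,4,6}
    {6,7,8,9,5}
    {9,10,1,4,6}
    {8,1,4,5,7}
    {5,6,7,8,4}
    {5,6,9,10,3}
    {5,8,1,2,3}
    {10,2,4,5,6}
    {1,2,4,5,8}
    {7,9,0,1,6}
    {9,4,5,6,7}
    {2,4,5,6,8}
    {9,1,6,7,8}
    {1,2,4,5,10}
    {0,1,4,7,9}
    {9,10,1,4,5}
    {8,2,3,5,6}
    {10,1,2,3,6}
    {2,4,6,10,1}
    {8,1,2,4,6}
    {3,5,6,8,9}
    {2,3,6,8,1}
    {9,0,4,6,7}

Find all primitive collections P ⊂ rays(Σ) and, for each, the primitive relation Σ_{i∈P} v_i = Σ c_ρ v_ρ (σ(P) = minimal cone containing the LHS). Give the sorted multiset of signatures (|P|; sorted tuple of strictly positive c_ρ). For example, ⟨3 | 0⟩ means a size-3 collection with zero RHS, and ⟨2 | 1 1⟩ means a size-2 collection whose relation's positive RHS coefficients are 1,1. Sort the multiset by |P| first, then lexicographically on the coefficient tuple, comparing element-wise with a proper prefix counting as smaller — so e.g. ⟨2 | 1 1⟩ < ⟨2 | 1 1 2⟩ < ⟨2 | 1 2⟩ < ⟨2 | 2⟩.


Σ has 14 primitive collections:

  P = {2,9}:  v_{2} + v_{9} = 0  →  sig = ⟨2 | 0⟩
  P = {3,4}:  v_{3} + v_{4} = 0  →  sig = ⟨2 | 0⟩
  P = {7,10}:  v_{7} + v_{10} = v_{4}  →  sig = ⟨2 | 1⟩
  P = {8,10}:  v_{8} + v_{10} = v_{2}  →  sig = ⟨2 | 1⟩
  P = {2,7}:  v_{2} + v_{7} = v_{4} + v_{8}  →  sig = ⟨2 | 1 1⟩
  P = {3,7}:  v_{3} + v_{7} = v_{8} + v_{9}  →  sig = ⟨2 | 1 1⟩
  P = {0,5}:  v_{0} + v_{5} = v_{4} + v_{7} + v_{9}  →  sig = ⟨2 | 1 1 1⟩
  P = {0,2}:  v_{0} + v_{2} = v_{1} + v_{4} + v_{6} + v_{7}  →  sig = ⟨2 | 1 1 1 1⟩
  P = {0,3}:  v_{0} + v_{3} = v_{1} + v_{6} + v_{7} + v_{9}  →  sig = ⟨2 | 1 1 1 1⟩
  P = {0,10}:  v_{0} + v_{10} = v_{1} + 2·v_{4} + v_{6} + v_{9}  →  sig = ⟨2 | 1 1 1 2⟩
  P = {0,8}:  v_{0} + v_{8} = v_{1} + v_{6} + 2·v_{7}  →  sig = ⟨2 | 1 1 2⟩
  P = {1,5,6}:  v_{1} + v_{5} + v_{6} = 0  →  sig = ⟨3 | 0⟩
  P = {4,8,9}:  v_{4} + v_{8} + v_{9} = v_{7}  →  sig = ⟨3 | 1⟩
  P = {1,4,6,7,9}:  v_{1} + v_{4} + v_{6} + v_{7} + v_{9} = v_{0}  →  sig = ⟨5 | 1⟩

so the primitive-relation signature multiset is
{ ⟨2 | 0⟩ ×2,  ⟨2 | 1⟩ ×2,  ⟨2 | 1 1⟩ ×2,  ⟨2 | 1 1 1⟩,  ⟨2 | 1 1 1 1⟩ ×2,  ⟨2 | 1 1 1 2⟩,  ⟨2 | 1 1 2⟩,  ⟨3 | 0⟩,  ⟨3 | 1⟩,  ⟨5 | 1⟩ }


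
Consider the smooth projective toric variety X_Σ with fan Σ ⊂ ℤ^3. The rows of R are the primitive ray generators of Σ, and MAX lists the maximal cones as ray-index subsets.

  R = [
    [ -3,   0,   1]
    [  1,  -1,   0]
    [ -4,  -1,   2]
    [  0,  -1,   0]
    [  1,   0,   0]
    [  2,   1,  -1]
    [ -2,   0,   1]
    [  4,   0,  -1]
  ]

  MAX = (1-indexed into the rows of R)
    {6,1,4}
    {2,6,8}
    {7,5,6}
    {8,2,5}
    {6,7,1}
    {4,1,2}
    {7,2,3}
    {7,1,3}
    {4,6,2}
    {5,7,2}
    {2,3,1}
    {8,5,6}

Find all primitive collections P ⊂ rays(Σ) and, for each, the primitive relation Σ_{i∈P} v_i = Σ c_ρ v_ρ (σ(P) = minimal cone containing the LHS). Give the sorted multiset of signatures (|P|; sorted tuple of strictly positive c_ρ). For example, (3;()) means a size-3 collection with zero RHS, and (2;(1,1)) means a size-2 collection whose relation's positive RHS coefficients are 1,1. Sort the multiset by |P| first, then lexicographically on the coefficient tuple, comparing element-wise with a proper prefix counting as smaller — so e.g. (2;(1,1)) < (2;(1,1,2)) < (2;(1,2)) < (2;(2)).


14 minimal non-faces of Δ(Σ) (on 8 rays):

  • {1,5}:  v_{1} + v_{5} = v_{7}  so sig = (2;(1))
  • {1,8}:  v_{1} + v_{8} = v_{5}  so sig = (2;(1))
  • {3,6}:  v_{3} + v_{6} = v_{7}  so sig = (2;(1))
  • {4,5}:  v_{4} + v_{5} = v_{2}  so sig = (2;(1))
  • {4,7}:  v_{4} + v_{7} = v_{1} + v_{2}  so sig = (2;(1,1))
  • {3,8}:  v_{3} + v_{8} = v_{2} + v_{5} + v_{7}  so sig = (2;(1,1,1))
  • {3,5}:  v_{3} + v_{5} = v_{2} + 2·v_{7}  so sig = (2;(1,2))
  • {4,8}:  v_{4} + v_{8} = 2·v_{2} + v_{6}  so sig = (2;(1,2))
  • {7,8}:  v_{7} + v_{8} = 2·v_{5}  so sig = (2;(2))
  • {3,4}:  v_{3} + v_{4} = 2·v_{1} + 2·v_{2}  so sig = (2;(2,2))
  • {1,2,6}:  v_{1} + v_{2} + v_{6} = 0  so sig = (3;())
  • {1,2,7}:  v_{1} + v_{2} + v_{7} = v_{3}  so sig = (3;(1))
  • {2,5,6}:  v_{2} + v_{5} + v_{6} = v_{8}  so sig = (3;(1))
  • {2,6,7}:  v_{2} + v_{6} + v_{7} = v_{5}  so sig = (3;(1))

Sorted signature multiset PRS(X):
    (2;(1))
    (2;(1))
    (2;(1))
    (2;(1))
    (2;(1,1))
    (2;(1,1,1))
    (2;(1,2))
    (2;(1,2))
    (2;(2))
    (2;(2,2))
    (3;())
    (3;(1))
    (3;(1))
    (3;(1))


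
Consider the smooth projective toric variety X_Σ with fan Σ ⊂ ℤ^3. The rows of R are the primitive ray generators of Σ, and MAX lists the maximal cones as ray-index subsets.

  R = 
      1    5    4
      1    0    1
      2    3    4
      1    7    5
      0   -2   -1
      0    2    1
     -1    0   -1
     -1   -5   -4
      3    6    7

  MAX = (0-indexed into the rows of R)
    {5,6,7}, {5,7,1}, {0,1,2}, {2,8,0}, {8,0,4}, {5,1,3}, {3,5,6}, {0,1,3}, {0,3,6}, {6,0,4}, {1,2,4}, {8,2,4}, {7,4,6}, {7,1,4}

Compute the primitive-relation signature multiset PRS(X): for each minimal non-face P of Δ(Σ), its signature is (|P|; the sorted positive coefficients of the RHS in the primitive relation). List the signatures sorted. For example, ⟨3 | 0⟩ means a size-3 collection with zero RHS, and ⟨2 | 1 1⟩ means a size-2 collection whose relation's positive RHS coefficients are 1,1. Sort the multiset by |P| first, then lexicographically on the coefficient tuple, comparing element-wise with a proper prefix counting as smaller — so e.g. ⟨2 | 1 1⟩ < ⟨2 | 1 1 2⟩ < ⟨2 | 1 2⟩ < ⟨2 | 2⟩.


Minimal non-faces — 17 found among 9 rays, 14 max cones:

  P = {0,7}:  v_{0} + v_{7} = 0  ⟹  sig = ⟨2 | 0⟩
  P = {1,6}:  v_{1} + v_{6} = 0  ⟹  sig = ⟨2 | 0⟩
  P = {4,5}:  v_{4} + v_{5} = 0  ⟹  sig = ⟨2 | 0⟩
  P = {0,5}:  v_{0} + v_{5} = v_{3}  ⟹  sig = ⟨2 | 1⟩
  P = {3,4}:  v_{3} + v_{4} = v_{0}  ⟹  sig = ⟨2 | 1⟩
  P = {3,7}:  v_{3} + v_{7} = v_{5}  ⟹  sig = ⟨2 | 1⟩
  P = {2,5}:  v_{2} + v_{5} = v_{0} + v_{1}  ⟹  sig = ⟨2 | 1 1⟩
  P = {2,6}:  v_{2} + v_{6} = v_{0} + v_{4}  ⟹  sig = ⟨2 | 1 1⟩
  P = {2,7}:  v_{2} + v_{7} = v_{1} + v_{4}  ⟹  sig = ⟨2 | 1 1⟩
  P = {5,8}:  v_{5} + v_{8} = v_{0} + v_{2}  ⟹  sig = ⟨2 | 1 1⟩
  P = {7,8}:  v_{7} + v_{8} = v_{2} + v_{4}  ⟹  sig = ⟨2 | 1 1⟩
  P = {2,3}:  v_{2} + v_{3} = 2·v_{0} + v_{1}  ⟹  sig = ⟨2 | 1 2⟩
  P = {3,8}:  v_{3} + v_{8} = 2·v_{0} + v_{2}  ⟹  sig = ⟨2 | 1 2⟩
  P = {1,8}:  v_{1} + v_{8} = 2·v_{2}  ⟹  sig = ⟨2 | 2⟩
  P = {6,8}:  v_{6} + v_{8} = 2·v_{0} + 2·v_{4}  ⟹  sig = ⟨2 | 2 2⟩
  P = {0,1,4}:  v_{0} + v_{1} + v_{4} = v_{2}  ⟹  sig = ⟨3 | 1⟩
  P = {0,2,4}:  v_{0} + v_{2} + v_{4} = v_{8}  ⟹  sig = ⟨3 | 1⟩

Signatures (|P|; sorted positive RHS coefficients), sorted:
{ ⟨2 | 0⟩ ×3,  ⟨2 | 1⟩ ×3,  ⟨2 | 1 1⟩ ×5,  ⟨2 | 1 2⟩ ×2,  ⟨2 | 2⟩,  ⟨2 | 2 2⟩,  ⟨3 | 1⟩ ×2 }


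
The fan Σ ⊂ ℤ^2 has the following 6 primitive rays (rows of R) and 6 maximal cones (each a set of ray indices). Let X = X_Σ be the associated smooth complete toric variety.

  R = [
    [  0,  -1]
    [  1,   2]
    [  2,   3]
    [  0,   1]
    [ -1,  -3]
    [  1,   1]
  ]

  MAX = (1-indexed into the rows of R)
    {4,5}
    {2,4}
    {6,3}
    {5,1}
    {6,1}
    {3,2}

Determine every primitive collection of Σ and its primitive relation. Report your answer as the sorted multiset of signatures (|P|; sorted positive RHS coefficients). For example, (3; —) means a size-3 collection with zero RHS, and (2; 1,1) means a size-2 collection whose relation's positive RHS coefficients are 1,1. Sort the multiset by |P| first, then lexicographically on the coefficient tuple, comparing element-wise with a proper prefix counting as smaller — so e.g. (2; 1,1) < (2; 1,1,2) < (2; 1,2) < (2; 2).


The 9 primitive collections of Σ (r=6, n=2):

  • {1,4}:  v_{1} + v_{4} = 0  so sig = (2; —)
  • {1,2}:  v_{1} + v_{2} = v_{6}  so sig = (2; 1)
  • {2,5}:  v_{2} + v_{5} = v_{1}  so sig = (2; 1)
  • {2,6}:  v_{2} + v_{6} = v_{3}  so sig = (2; 1)
  • {4,6}:  v_{4} + v_{6} = v_{2}  so sig = (2; 1)
  • {3,5}:  v_{3} + v_{5} = v_{1} + v_{6}  so sig = (2; 1,1)
  • {1,3}:  v_{1} + v_{3} = 2·v_{6}  so sig = (2; 2)
  • {3,4}:  v_{3} + v_{4} = 2·v_{2}  so sig = (2; 2)
  • {5,6}:  v_{5} + v_{6} = 2·v_{1}  so sig = (2; 2)

so the primitive-relation signature multiset is
{ (2; —),  (2; 1) ×4,  (2; 1,1),  (2; 2) ×3 }


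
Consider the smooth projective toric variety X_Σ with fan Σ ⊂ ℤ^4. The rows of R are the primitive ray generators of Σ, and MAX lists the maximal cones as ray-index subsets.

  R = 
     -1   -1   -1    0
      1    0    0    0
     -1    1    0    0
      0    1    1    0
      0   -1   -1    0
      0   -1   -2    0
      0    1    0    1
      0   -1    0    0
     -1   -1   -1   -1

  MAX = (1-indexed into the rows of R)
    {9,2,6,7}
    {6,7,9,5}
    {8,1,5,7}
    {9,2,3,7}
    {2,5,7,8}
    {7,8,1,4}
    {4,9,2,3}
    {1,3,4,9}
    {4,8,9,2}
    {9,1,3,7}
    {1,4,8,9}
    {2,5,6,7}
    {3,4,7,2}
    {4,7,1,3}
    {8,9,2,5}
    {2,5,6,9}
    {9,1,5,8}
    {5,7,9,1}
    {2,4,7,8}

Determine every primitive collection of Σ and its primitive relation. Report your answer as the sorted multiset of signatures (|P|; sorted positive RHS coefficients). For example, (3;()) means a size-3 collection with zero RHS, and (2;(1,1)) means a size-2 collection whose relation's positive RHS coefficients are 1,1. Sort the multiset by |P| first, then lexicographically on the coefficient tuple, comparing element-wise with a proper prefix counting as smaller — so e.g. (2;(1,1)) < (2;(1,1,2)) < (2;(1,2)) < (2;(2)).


Minimal non-faces — 11 found among 9 rays, 19 max cones:

  {4,5}:  v_{4} + v_{5} = 0  ⇒ sig = (2;())
  {1,2}:  v_{1} + v_{2} = v_{5}  ⇒ sig = (2;(1))
  {3,5}:  v_{3} + v_{5} = v_{7} + v_{9}  ⇒ sig = (2;(1,1))
  {3,8}:  v_{3} + v_{8} = v_{1} + v_{4}  ⇒ sig = (2;(1,1))
  {4,6}:  v_{4} + v_{6} = v_{2} + v_{7} + v_{9}  ⇒ sig = (2;(1,1,1))
  {1,6}:  v_{1} + v_{6} = 2·v_{5} + v_{7} + v_{9}  ⇒ sig = (2;(1,1,2))
  {3,6}:  v_{3} + v_{6} = v_{2} + 2·v_{7} + 2·v_{9}  ⇒ sig = (2;(1,2,2))
  {6,8}:  v_{6} + v_{8} = 2·v_{5}  ⇒ sig = (2;(2))
  {4,7,9}:  v_{4} + v_{7} + v_{9} = v_{3}  ⇒ sig = (3;(1))
  {7,8,9}:  v_{7} + v_{8} + v_{9} = v_{1}  ⇒ sig = (3;(1))
  {2,5,7,9}:  v_{2} + v_{5} + v_{7} + v_{9} = v_{6}  ⇒ sig = (4;(1))

Signatures (|P|; sorted positive RHS coefficients), sorted:
    (2;())
    (2;(1))
    (2;(1,1))
    (2;(1,1))
    (2;(1,1,1))
    (2;(1,1,2))
    (2;(1,2,2))
    (2;(2))
    (3;(1))
    (3;(1))
    (4;(1))


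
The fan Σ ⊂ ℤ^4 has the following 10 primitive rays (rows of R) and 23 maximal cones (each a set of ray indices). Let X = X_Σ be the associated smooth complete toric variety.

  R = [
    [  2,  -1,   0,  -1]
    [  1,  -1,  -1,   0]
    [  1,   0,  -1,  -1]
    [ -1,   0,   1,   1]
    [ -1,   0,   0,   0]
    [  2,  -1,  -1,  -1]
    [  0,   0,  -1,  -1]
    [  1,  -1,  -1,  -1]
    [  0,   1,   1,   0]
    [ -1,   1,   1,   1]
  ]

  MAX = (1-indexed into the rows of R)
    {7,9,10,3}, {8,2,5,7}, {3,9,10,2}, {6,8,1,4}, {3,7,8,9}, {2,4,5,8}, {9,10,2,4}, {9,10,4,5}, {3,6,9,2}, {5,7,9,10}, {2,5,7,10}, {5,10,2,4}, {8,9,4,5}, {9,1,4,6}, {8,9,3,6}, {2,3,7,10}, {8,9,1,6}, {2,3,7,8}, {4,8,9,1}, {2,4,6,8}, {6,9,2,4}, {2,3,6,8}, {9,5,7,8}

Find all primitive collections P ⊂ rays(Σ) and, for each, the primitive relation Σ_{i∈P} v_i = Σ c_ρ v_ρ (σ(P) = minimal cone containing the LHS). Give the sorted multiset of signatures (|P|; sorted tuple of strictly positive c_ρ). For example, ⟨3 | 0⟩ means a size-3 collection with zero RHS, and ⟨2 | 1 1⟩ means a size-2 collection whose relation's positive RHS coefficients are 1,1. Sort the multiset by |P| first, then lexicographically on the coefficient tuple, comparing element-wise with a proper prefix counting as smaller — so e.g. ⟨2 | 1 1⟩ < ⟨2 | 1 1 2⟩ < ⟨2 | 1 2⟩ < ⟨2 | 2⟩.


16 collections generate NE(X_Σ); each relation:

  {3,4}:  v_{3} + v_{4} = 0 ; sig = ⟨2 | 0⟩
  {8,10}:  v_{8} + v_{10} = 0 ; sig = ⟨2 | 0⟩
  {3,5}:  v_{3} + v_{5} = v_{7} ; sig = ⟨2 | 1⟩
  {4,7}:  v_{4} + v_{7} = v_{5} ; sig = ⟨2 | 1⟩
  {5,6}:  v_{5} + v_{6} = v_{8} ; sig = ⟨2 | 1⟩
  {6,7}:  v_{6} + v_{7} = v_{3} + v_{8} ; sig = ⟨2 | 1 1⟩
  {6,10}:  v_{6} + v_{10} = v_{2} + v_{9} ; sig = ⟨2 | 1 1⟩
  {1,3}:  v_{1} + v_{3} = v_{6} + v_{8} + v_{9} ; sig = ⟨2 | 1 1 1⟩
  {1,10}:  v_{1} + v_{10} = v_{4} + v_{6} + v_{9} ; sig = ⟨2 | 1 1 1⟩
  {1,5}:  v_{1} + v_{5} = v_{4} + 2·v_{8} + v_{9} ; sig = ⟨2 | 1 1 2⟩
  {1,2}:  v_{1} + v_{2} = v_{4} + 2·v_{6} ; sig = ⟨2 | 1 2⟩
  {1,7}:  v_{1} + v_{7} = 2·v_{8} + v_{9} ; sig = ⟨2 | 1 2⟩
  {2,5,9}:  v_{2} + v_{5} + v_{9} = 0 ; sig = ⟨3 | 0⟩
  {2,7,9}:  v_{2} + v_{7} + v_{9} = v_{3} ; sig = ⟨3 | 1⟩
  {2,8,9}:  v_{2} + v_{8} + v_{9} = v_{6} ; sig = ⟨3 | 1⟩
  {4,6,8,9}:  v_{4} + v_{6} + v_{8} + v_{9} = v_{1} ; sig = ⟨4 | 1⟩

Signatures (|P|; sorted positive RHS coefficients), sorted:
    ⟨2 | 0⟩
    ⟨2 | 0⟩
    ⟨2 | 1⟩
    ⟨2 | 1⟩
    ⟨2 | 1⟩
    ⟨2 | 1 1⟩
    ⟨2 | 1 1⟩
    ⟨2 | 1 1 1⟩
    ⟨2 | 1 1 1⟩
    ⟨2 | 1 1 2⟩
    ⟨2 | 1 2⟩
    ⟨2 | 1 2⟩
    ⟨3 | 0⟩
    ⟨3 | 1⟩
    ⟨3 | 1⟩
    ⟨4 | 1⟩


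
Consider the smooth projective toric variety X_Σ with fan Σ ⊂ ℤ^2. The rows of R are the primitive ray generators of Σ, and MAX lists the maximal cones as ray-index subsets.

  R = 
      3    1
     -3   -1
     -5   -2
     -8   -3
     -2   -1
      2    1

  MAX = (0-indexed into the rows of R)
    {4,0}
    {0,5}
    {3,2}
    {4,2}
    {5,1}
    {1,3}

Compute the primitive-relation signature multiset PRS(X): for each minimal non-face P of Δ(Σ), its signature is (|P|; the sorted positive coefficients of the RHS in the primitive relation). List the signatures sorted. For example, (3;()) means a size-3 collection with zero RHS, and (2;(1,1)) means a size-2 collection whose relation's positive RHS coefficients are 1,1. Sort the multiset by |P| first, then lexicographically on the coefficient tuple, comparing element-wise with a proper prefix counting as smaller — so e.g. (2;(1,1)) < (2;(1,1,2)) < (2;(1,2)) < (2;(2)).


Minimal non-faces — 9 found among 6 rays, 6 max cones:

  {0,1}:  v_{0} + v_{1} = 0  so sig = (2;())
  {4,5}:  v_{4} + v_{5} = 0  so sig = (2;())
  {0,2}:  v_{0} + v_{2} = v_{4}  so sig = (2;(1))
  {0,3}:  v_{0} + v_{3} = v_{2}  so sig = (2;(1))
  {1,2}:  v_{1} + v_{2} = v_{3}  so sig = (2;(1))
  {1,4}:  v_{1} + v_{4} = v_{2}  so sig = (2;(1))
  {2,5}:  v_{2} + v_{5} = v_{1}  so sig = (2;(1))
  {3,4}:  v_{3} + v_{4} = 2·v_{2}  so sig = (2;(2))
  {3,5}:  v_{3} + v_{5} = 2·v_{1}  so sig = (2;(2))

Hence PRS(X_Σ) =
    |P|=2: 9 collections, coeffs (), (), (1), (1), (1), (1), (1), (2), (2)


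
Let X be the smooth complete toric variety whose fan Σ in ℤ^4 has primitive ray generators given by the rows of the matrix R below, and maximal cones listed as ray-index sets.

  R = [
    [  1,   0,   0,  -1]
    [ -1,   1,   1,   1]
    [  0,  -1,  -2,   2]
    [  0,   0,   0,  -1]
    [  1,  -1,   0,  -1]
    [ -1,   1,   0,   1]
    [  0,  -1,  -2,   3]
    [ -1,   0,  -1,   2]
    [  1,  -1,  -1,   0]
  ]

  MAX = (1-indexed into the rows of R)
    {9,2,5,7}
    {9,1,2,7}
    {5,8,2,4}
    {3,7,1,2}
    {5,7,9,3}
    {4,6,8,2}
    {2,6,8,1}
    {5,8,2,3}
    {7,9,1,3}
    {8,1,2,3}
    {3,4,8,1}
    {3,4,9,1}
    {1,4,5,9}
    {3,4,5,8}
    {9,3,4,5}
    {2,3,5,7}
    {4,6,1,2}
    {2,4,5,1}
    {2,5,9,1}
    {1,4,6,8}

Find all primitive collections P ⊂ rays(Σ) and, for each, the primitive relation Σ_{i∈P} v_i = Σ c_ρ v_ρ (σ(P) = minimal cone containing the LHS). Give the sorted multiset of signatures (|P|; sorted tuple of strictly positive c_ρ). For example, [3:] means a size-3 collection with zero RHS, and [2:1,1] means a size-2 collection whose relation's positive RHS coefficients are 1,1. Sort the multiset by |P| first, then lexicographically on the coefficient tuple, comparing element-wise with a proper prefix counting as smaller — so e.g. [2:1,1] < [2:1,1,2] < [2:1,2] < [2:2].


14 collections generate NE(X_Σ); each relation:

  • {5,6}:  v_{5} + v_{6} = 0  →  sig = [2:]
  • {4,7}:  v_{4} + v_{7} = v_{3}  →  sig = [2:1]
  • {8,9}:  v_{8} + v_{9} = v_{3}  →  sig = [2:1]
  • {6,9}:  v_{6} + v_{9} = v_{1} + v_{8}  →  sig = [2:1,1]
  • {6,7}:  v_{6} + v_{7} = v_{1} + v_{2} + v_{3} + v_{8}  →  sig = [2:1,1,1,1]
  • {3,6}:  v_{3} + v_{6} = v_{1} + 2·v_{8}  →  sig = [2:1,2]
  • {7,8}:  v_{7} + v_{8} = v_{2} + 2·v_{3}  →  sig = [2:1,2]
  • {2,4,9}:  v_{2} + v_{4} + v_{9} = 0  →  sig = [3:]
  • {1,5,8}:  v_{1} + v_{5} + v_{8} = v_{9}  →  sig = [3:1]
  • {2,3,4}:  v_{2} + v_{3} + v_{4} = v_{8}  →  sig = [3:1]
  • {2,3,9}:  v_{2} + v_{3} + v_{9} = v_{7}  →  sig = [3:1]
  • {1,5,7}:  v_{1} + v_{5} + v_{7} = v_{2} + 3·v_{9}  →  sig = [3:1,3]
  • {1,3,5}:  v_{1} + v_{3} + v_{5} = 2·v_{9}  →  sig = [3:2]
  • {1,2,4,8}:  v_{1} + v_{2} + v_{4} + v_{8} = v_{6}  →  sig = [4:1]

Sorted signature multiset PRS(X):
    |P|=2: 7 collections, coeffs (), (1), (1), (1,1), (1,1,1,1), (1,2), (1,2)
    |P|=3: 6 collections, coeffs (), (1), (1), (1), (1,3), (2)
    |P|=4: 1 collection, coeffs (1)


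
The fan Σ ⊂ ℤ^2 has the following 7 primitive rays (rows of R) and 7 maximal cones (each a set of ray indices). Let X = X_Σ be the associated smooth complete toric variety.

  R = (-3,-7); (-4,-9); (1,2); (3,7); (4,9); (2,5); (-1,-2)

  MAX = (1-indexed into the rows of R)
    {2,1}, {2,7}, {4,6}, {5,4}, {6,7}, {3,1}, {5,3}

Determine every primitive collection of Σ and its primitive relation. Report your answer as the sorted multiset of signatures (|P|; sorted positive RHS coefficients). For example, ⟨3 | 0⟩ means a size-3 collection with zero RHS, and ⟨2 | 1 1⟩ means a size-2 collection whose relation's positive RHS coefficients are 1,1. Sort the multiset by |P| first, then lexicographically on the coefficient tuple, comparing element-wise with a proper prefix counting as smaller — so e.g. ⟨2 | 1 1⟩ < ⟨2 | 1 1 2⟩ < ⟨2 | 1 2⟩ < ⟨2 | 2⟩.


The 14 primitive collections of Σ (r=7, n=2):

  {1,4}:  v_{1} + v_{4} = 0  ⟹  sig = ⟨2 | 0⟩
  {2,5}:  v_{2} + v_{5} = 0  ⟹  sig = ⟨2 | 0⟩
  {3,7}:  v_{3} + v_{7} = 0  ⟹  sig = ⟨2 | 0⟩
  {1,5}:  v_{1} + v_{5} = v_{3}  ⟹  sig = ⟨2 | 1⟩
  {1,6}:  v_{1} + v_{6} = v_{7}  ⟹  sig = ⟨2 | 1⟩
  {1,7}:  v_{1} + v_{7} = v_{2}  ⟹  sig = ⟨2 | 1⟩
  {2,3}:  v_{2} + v_{3} = v_{1}  ⟹  sig = ⟨2 | 1⟩
  {2,4}:  v_{2} + v_{4} = v_{7}  ⟹  sig = ⟨2 | 1⟩
  {3,4}:  v_{3} + v_{4} = v_{5}  ⟹  sig = ⟨2 | 1⟩
  {3,6}:  v_{3} + v_{6} = v_{4}  ⟹  sig = ⟨2 | 1⟩
  {4,7}:  v_{4} + v_{7} = v_{6}  ⟹  sig = ⟨2 | 1⟩
  {5,7}:  v_{5} + v_{7} = v_{4}  ⟹  sig = ⟨2 | 1⟩
  {2,6}:  v_{2} + v_{6} = 2·v_{7}  ⟹  sig = ⟨2 | 2⟩
  {5,6}:  v_{5} + v_{6} = 2·v_{4}  ⟹  sig = ⟨2 | 2⟩

Hence PRS(X_Σ) =
{ ⟨2 | 0⟩ ×3,  ⟨2 | 1⟩ ×9,  ⟨2 | 2⟩ ×2 }


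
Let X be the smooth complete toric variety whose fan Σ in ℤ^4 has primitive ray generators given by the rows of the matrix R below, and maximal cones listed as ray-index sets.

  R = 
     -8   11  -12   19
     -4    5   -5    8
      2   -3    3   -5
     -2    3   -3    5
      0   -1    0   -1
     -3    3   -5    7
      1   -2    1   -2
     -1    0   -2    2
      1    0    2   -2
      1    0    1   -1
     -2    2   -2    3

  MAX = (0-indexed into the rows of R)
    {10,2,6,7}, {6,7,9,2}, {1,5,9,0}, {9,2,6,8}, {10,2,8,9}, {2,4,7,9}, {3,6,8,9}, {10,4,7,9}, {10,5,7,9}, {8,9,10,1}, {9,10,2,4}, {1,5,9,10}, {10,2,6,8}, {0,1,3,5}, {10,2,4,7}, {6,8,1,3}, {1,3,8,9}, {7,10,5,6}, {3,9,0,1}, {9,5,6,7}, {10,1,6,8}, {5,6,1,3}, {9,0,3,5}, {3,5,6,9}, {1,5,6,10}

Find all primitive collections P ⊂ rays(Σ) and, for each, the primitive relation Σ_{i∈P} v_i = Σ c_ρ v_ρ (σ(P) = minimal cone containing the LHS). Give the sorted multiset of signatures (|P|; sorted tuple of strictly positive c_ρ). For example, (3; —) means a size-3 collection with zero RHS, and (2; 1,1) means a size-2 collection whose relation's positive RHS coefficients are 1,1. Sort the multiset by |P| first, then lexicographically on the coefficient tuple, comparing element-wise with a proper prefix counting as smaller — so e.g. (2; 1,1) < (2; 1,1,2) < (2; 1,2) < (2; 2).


23 collections generate NE(X_Σ); each relation:

  P={2,3}:  v_{2} + v_{3} = 0  ⇒ sig = (2; —)
  P={7,8}:  v_{7} + v_{8} = 0  ⇒ sig = (2; —)
  P={1,2}:  v_{1} + v_{2} = v_{10}  ⇒ sig = (2; 1)
  P={2,5}:  v_{2} + v_{5} = v_{7}  ⇒ sig = (2; 1)
  P={3,7}:  v_{3} + v_{7} = v_{5}  ⇒ sig = (2; 1)
  P={3,10}:  v_{3} + v_{10} = v_{1}  ⇒ sig = (2; 1)
  P={5,8}:  v_{5} + v_{8} = v_{3}  ⇒ sig = (2; 1)
  P={1,7}:  v_{1} + v_{7} = v_{5} + v_{10}  ⇒ sig = (2; 1,1)
  P={4,6}:  v_{4} + v_{6} = v_{2} + v_{7}  ⇒ sig = (2; 1,1)
  P={0,2}:  v_{0} + v_{2} = v_{1} + v_{5} + v_{9}  ⇒ sig = (2; 1,1,1)
  P={3,4}:  v_{3} + v_{4} = v_{7} + v_{9} + v_{10}  ⇒ sig = (2; 1,1,1)
  P={4,8}:  v_{4} + v_{8} = v_{2} + v_{9} + v_{10}  ⇒ sig = (2; 1,1,1)
  P={0,7}:  v_{0} + v_{7} = v_{1} + 2·v_{5} + v_{9}  ⇒ sig = (2; 1,1,2)
  P={0,8}:  v_{0} + v_{8} = v_{1} + 2·v_{3} + v_{9}  ⇒ sig = (2; 1,1,2)
  P={0,10}:  v_{0} + v_{10} = 2·v_{1} + v_{5} + v_{9}  ⇒ sig = (2; 1,1,2)
  P={1,4}:  v_{1} + v_{4} = v_{7} + v_{9} + 2·v_{10}  ⇒ sig = (2; 1,1,2)
  P={4,5}:  v_{4} + v_{5} = 2·v_{7} + v_{9} + v_{10}  ⇒ sig = (2; 1,1,2)
  P={0,6}:  v_{0} + v_{6} = 2·v_{3} + v_{5}  ⇒ sig = (2; 1,2)
  P={0,4}:  v_{0} + v_{4} = 2·v_{5} + 2·v_{9} + 2·v_{10}  ⇒ sig = (2; 2,2,2)
  P={6,9,10}:  v_{6} + v_{9} + v_{10} = 0  ⇒ sig = (3; —)
  P={1,6,9}:  v_{1} + v_{6} + v_{9} = v_{3}  ⇒ sig = (3; 1)
  P={1,3,5,9}:  v_{1} + v_{3} + v_{5} + v_{9} = v_{0}  ⇒ sig = (4; 1)
  P={2,7,9,10}:  v_{2} + v_{7} + v_{9} + v_{10} = v_{4}  ⇒ sig = (4; 1)

so the primitive-relation signature multiset is
[(2; —), (2; —), (2; 1), (2; 1), (2; 1), (2; 1), (2; 1), (2; 1,1), (2; 1,1), (2; 1,1,1), (2; 1,1,1), (2; 1,1,1), (2; 1,1,2), (2; 1,1,2), (2; 1,1,2), (2; 1,1,2), (2; 1,1,2), (2; 1,2), (2; 2,2,2), (3; —), (3; 1), (4; 1), (4; 1)]


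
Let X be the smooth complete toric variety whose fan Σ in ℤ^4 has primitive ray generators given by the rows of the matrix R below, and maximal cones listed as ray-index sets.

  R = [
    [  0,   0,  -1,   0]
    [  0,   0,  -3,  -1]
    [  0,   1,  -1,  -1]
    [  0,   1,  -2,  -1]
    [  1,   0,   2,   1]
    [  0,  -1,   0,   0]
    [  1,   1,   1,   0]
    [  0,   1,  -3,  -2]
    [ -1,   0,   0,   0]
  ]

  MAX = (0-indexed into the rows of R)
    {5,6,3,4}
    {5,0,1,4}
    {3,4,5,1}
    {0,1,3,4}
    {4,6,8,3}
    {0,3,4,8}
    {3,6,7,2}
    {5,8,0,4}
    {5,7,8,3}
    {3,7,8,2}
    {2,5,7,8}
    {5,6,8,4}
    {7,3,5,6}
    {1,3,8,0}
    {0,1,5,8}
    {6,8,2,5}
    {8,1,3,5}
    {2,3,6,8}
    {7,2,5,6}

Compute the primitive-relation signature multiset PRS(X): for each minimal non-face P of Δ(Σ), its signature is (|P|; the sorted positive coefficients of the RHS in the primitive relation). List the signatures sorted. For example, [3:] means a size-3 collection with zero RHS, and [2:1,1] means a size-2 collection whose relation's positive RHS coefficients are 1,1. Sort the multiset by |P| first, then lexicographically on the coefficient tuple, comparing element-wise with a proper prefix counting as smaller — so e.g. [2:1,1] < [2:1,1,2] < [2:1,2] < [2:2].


Primitive collections (14):

  P={0,2}:  v_{0} + v_{2} = v_{3} — sig = [2:1]
  P={2,4}:  v_{2} + v_{4} = v_{6} — sig = [2:1]
  P={0,6}:  v_{0} + v_{6} = v_{3} + v_{4} — sig = [2:1,1]
  P={4,7}:  v_{4} + v_{7} = v_{3} + v_{5} + v_{6} — sig = [2:1,1,1]
  P={1,6}:  v_{1} + v_{6} = 2·v_{3} + v_{4} + v_{5} — sig = [2:1,1,2]
  P={0,7}:  v_{0} + v_{7} = 2·v_{3} + v_{5} — sig = [2:1,2]
  P={1,2}:  v_{1} + v_{2} = 2·v_{3} + v_{5} — sig = [2:1,2]
  P={1,7}:  v_{1} + v_{7} = 3·v_{3} + 2·v_{5} — sig = [2:2,3]
  P={0,3,5}:  v_{0} + v_{3} + v_{5} = v_{1} — sig = [3:1]
  P={1,4,8}:  v_{1} + v_{4} + v_{8} = v_{0} — sig = [3:1]
  P={2,3,5}:  v_{2} + v_{3} + v_{5} = v_{7} — sig = [3:1]
  P={6,7,8}:  v_{6} + v_{7} + v_{8} = 2·v_{2} — sig = [3:2]
  P={3,4,5,8}:  v_{3} + v_{4} + v_{5} + v_{8} = 0 — sig = [4:]
  P={3,5,6,8}:  v_{3} + v_{5} + v_{6} + v_{8} = v_{2} — sig = [4:1]

Sorted signature multiset PRS(X):
[[2:1], [2:1], [2:1,1], [2:1,1,1], [2:1,1,2], [2:1,2], [2:1,2], [2:2,3], [3:1], [3:1], [3:1], [3:2], [4:], [4:1]]


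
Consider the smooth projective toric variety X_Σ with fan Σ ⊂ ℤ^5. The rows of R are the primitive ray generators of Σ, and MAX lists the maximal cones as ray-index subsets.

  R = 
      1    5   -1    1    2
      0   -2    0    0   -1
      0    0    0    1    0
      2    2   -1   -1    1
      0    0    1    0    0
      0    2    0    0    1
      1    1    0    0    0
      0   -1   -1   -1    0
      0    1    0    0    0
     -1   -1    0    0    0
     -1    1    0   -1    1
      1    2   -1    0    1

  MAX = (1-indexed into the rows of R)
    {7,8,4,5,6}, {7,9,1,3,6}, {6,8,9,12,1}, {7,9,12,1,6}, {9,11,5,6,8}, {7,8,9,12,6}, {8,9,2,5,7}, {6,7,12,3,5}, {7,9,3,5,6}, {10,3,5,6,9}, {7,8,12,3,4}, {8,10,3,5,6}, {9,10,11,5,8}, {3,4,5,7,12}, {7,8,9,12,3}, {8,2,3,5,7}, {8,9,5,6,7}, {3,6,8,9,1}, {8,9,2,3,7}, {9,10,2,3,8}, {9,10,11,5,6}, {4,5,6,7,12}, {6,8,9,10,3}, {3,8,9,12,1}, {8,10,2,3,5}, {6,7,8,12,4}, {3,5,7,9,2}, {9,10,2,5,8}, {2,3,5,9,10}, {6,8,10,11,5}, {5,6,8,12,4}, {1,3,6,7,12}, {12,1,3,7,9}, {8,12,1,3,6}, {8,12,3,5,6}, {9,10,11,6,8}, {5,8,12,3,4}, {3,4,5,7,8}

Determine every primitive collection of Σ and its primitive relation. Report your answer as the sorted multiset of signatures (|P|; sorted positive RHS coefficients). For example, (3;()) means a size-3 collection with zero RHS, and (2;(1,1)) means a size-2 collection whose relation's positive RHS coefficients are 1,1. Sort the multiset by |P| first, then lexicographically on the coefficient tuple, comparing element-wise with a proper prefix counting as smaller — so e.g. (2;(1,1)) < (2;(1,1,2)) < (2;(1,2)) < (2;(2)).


25 minimal non-faces of Δ(Σ) (on 12 rays):

  P={2,6}:  v_{2} + v_{6} = 0 ; sig = (2;())
  P={7,10}:  v_{7} + v_{10} = 0 ; sig = (2;())
  P={3,11}:  v_{3} + v_{11} = v_{6} + v_{10} ; sig = (2;(1,1))
  P={1,2}:  v_{1} + v_{2} = v_{3} + v_{9} + v_{12} ; sig = (2;(1,1,1))
  P={2,12}:  v_{2} + v_{12} = v_{3} + v_{7} + v_{8} ; sig = (2;(1,1,1))
  P={4,10}:  v_{4} + v_{10} = v_{5} + v_{8} + v_{12} ; sig = (2;(1,1,1))
  P={10,12}:  v_{10} + v_{12} = v_{3} + v_{6} + v_{8} ; sig = (2;(1,1,1))
  P={2,11}:  v_{2} + v_{11} = v_{5} + v_{8} + v_{9} + v_{10} ; sig = (2;(1,1,1,1))
  P={7,11}:  v_{7} + v_{11} = v_{5} + v_{6} + v_{8} + v_{9} ; sig = (2;(1,1,1,1))
  P={1,11}:  v_{1} + v_{11} = v_{3} + 3·v_{6} + v_{8} + v_{9} ; sig = (2;(1,1,1,3))
  P={1,4}:  v_{1} + v_{4} = v_{6} + v_{7} + 2·v_{12} ; sig = (2;(1,1,2))
  P={1,5}:  v_{1} + v_{5} = v_{3} + 2·v_{6} + v_{7} ; sig = (2;(1,1,2))
  P={4,9}:  v_{4} + v_{9} = v_{6} + 2·v_{7} + v_{8} ; sig = (2;(1,1,2))
  P={1,10}:  v_{1} + v_{10} = 2·v_{3} + 2·v_{6} + v_{8} + v_{9} ; sig = (2;(1,1,2,2))
  P={2,4}:  v_{2} + v_{4} = v_{3} + v_{5} + 2·v_{7} + 2·v_{8} ; sig = (2;(1,1,2,2))
  P={4,11}:  v_{4} + v_{11} = v_{5} + 2·v_{6} + v_{7} + 2·v_{8} ; sig = (2;(1,1,2,2))
  P={11,12}:  v_{11} + v_{12} = 2·v_{6} + v_{8} ; sig = (2;(1,2))
  P={5,9,12}:  v_{5} + v_{9} + v_{12} = v_{6} + v_{7} ; sig = (3;(1,1))
  P={1,7,8}:  v_{1} + v_{7} + v_{8} = v_{9} + 2·v_{12} ; sig = (3;(1,2))
  P={3,4,6}:  v_{3} + v_{4} + v_{6} = v_{5} + 2·v_{12} ; sig = (3;(1,2))
  P={3,5,8,9}:  v_{3} + v_{5} + v_{8} + v_{9} = 0 ; sig = (4;())
  P={3,6,7,8}:  v_{3} + v_{6} + v_{7} + v_{8} = v_{12} ; sig = (4;(1))
  P={3,6,9,12}:  v_{3} + v_{6} + v_{9} + v_{12} = v_{1} ; sig = (4;(1))
  P={5,7,8,12}:  v_{5} + v_{7} + v_{8} + v_{12} = v_{4} ; sig = (4;(1))
  P={5,6,8,9,10}:  v_{5} + v_{6} + v_{8} + v_{9} + v_{10} = v_{11} ; sig = (5;(1))

Signatures (|P|; sorted positive RHS coefficients), sorted:
    (2;())
    (2;())
    (2;(1,1))
    (2;(1,1,1))
    (2;(1,1,1))
    (2;(1,1,1))
    (2;(1,1,1))
    (2;(1,1,1,1))
    (2;(1,1,1,1))
    (2;(1,1,1,3))
    (2;(1,1,2))
    (2;(1,1,2))
    (2;(1,1,2))
    (2;(1,1,2,2))
    (2;(1,1,2,2))
    (2;(1,1,2,2))
    (2;(1,2))
    (3;(1,1))
    (3;(1,2))
    (3;(1,2))
    (4;())
    (4;(1))
    (4;(1))
    (4;(1))
    (5;(1))


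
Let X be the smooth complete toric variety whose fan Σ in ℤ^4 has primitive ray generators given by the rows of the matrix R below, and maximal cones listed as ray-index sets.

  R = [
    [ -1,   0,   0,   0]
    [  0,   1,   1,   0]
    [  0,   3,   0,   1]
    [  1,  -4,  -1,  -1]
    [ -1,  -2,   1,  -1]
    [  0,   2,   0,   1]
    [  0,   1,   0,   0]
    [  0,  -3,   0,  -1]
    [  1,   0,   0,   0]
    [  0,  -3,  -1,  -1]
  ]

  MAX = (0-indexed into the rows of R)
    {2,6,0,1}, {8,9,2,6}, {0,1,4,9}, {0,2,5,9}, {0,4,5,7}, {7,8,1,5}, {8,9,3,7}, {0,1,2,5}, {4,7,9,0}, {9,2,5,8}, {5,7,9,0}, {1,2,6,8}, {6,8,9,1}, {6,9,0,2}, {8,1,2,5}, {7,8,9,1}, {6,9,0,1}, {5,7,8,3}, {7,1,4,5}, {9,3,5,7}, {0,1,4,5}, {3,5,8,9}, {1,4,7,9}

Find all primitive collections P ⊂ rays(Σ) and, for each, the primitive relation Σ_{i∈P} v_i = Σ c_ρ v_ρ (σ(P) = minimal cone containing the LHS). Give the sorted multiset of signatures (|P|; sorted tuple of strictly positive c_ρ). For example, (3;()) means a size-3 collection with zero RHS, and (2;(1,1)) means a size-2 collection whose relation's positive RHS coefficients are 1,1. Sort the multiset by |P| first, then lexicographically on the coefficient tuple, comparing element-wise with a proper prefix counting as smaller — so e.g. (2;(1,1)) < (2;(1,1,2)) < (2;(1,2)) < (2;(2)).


Primitive collections (17):

  P={0,8}:  v_{0} + v_{8} = 0 ; sig = (2;())
  P={2,7}:  v_{2} + v_{7} = 0 ; sig = (2;())
  P={5,6}:  v_{5} + v_{6} = v_{2} ; sig = (2;(1))
  P={1,3}:  v_{1} + v_{3} = v_{7} + v_{8} ; sig = (2;(1,1))
  P={2,4}:  v_{2} + v_{4} = v_{0} + v_{1} ; sig = (2;(1,1))
  P={3,6}:  v_{3} + v_{6} = v_{8} + v_{9} ; sig = (2;(1,1))
  P={4,8}:  v_{4} + v_{8} = v_{1} + v_{7} ; sig = (2;(1,1))
  P={6,7}:  v_{6} + v_{7} = v_{1} + v_{9} ; sig = (2;(1,1))
  P={0,3}:  v_{0} + v_{3} = v_{5} + v_{7} + v_{9} ; sig = (2;(1,1,1))
  P={2,3}:  v_{2} + v_{3} = v_{5} + v_{8} + v_{9} ; sig = (2;(1,1,1))
  P={4,6}:  v_{4} + v_{6} = v_{0} + 2·v_{1} + v_{9} ; sig = (2;(1,1,2))
  P={3,4}:  v_{3} + v_{4} = 2·v_{7} ; sig = (2;(2))
  P={1,5,9}:  v_{1} + v_{5} + v_{9} = 0 ; sig = (3;())
  P={0,1,7}:  v_{0} + v_{1} + v_{7} = v_{4} ; sig = (3;(1))
  P={1,2,9}:  v_{1} + v_{2} + v_{9} = v_{6} ; sig = (3;(1))
  P={4,5,9}:  v_{4} + v_{5} + v_{9} = v_{0} + v_{7} ; sig = (3;(1,1))
  P={5,7,8,9}:  v_{5} + v_{7} + v_{8} + v_{9} = v_{3} ; sig = (4;(1))

Sorted signature multiset PRS(X):
[(2;()), (2;()), (2;(1)), (2;(1,1)), (2;(1,1)), (2;(1,1)), (2;(1,1)), (2;(1,1)), (2;(1,1,1)), (2;(1,1,1)), (2;(1,1,2)), (2;(2)), (3;()), (3;(1)), (3;(1)), (3;(1,1)), (4;(1))]


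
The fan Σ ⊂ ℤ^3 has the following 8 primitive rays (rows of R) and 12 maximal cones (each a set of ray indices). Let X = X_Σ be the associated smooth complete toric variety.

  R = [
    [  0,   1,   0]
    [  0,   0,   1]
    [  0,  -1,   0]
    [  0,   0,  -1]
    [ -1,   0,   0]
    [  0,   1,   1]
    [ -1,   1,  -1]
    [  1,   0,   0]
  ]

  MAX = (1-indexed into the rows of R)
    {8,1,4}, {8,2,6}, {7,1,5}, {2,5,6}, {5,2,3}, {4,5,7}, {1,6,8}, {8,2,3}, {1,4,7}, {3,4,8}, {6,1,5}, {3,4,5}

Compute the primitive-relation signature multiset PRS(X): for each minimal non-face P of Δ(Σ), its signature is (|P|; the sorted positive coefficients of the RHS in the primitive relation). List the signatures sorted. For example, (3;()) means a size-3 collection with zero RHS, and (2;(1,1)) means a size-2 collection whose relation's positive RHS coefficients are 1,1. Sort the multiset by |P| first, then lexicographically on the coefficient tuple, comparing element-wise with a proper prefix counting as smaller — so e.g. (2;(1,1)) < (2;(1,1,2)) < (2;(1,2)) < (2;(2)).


Δ(Σ) — 8 vertices, 11 min non-faces:

  {1,3}:  v_{1} + v_{3} = 0 ; sig = (2;())
  {2,4}:  v_{2} + v_{4} = 0 ; sig = (2;())
  {5,8}:  v_{5} + v_{8} = 0 ; sig = (2;())
  {1,2}:  v_{1} + v_{2} = v_{6} ; sig = (2;(1))
  {3,6}:  v_{3} + v_{6} = v_{2} ; sig = (2;(1))
  {4,6}:  v_{4} + v_{6} = v_{1} ; sig = (2;(1))
  {2,7}:  v_{2} + v_{7} = v_{1} + v_{5} ; sig = (2;(1,1))
  {3,7}:  v_{3} + v_{7} = v_{4} + v_{5} ; sig = (2;(1,1))
  {7,8}:  v_{7} + v_{8} = v_{1} + v_{4} ; sig = (2;(1,1))
  {6,7}:  v_{6} + v_{7} = 2·v_{1} + v_{5} ; sig = (2;(1,2))
  {1,4,5}:  v_{1} + v_{4} + v_{5} = v_{7} ; sig = (3;(1))

Hence PRS(X_Σ) =
    |P|=2: 10 collections, coeffs (), (), (), (1), (1), (1), (1,1), (1,1), (1,1), (1,2)
    |P|=3: 1 collection, coeffs (1)


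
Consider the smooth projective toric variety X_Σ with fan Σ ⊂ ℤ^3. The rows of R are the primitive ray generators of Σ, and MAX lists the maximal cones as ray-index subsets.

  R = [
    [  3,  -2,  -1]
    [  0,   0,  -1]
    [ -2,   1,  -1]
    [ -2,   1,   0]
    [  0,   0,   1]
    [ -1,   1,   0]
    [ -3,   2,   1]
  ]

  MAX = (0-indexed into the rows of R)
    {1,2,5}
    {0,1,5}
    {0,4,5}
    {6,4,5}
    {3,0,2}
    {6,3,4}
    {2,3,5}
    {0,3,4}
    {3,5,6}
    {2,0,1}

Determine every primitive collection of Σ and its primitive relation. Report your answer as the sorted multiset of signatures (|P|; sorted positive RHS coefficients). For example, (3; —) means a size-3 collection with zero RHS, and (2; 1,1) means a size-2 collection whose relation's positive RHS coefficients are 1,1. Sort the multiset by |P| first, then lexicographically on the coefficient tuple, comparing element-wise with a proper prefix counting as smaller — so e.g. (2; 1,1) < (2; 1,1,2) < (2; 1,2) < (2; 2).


9 minimal non-faces of Δ(Σ) (on 7 rays):

  P = {0,6}:  v_{0} + v_{6} = 0 ; sig = (2; —)
  P = {1,4}:  v_{1} + v_{4} = 0 ; sig = (2; —)
  P = {1,3}:  v_{1} + v_{3} = v_{2} ; sig = (2; 1)
  P = {2,4}:  v_{2} + v_{4} = v_{3} ; sig = (2; 1)
  P = {1,6}:  v_{1} + v_{6} = v_{3} + v_{5} ; sig = (2; 1,1)
  P = {2,6}:  v_{2} + v_{6} = 2·v_{3} + v_{5} ; sig = (2; 1,2)
  P = {0,3,5}:  v_{0} + v_{3} + v_{5} = v_{1} ; sig = (3; 1)
  P = {3,4,5}:  v_{3} + v_{4} + v_{5} = v_{6} ; sig = (3; 1)
  P = {0,2,5}:  v_{0} + v_{2} + v_{5} = 2·v_{1} ; sig = (3; 2)

so the primitive-relation signature multiset is
    |P|=2: 6 collections, coeffs (), (), (1), (1), (1,1), (1,2)
    |P|=3: 3 collections, coeffs (1), (1), (2)


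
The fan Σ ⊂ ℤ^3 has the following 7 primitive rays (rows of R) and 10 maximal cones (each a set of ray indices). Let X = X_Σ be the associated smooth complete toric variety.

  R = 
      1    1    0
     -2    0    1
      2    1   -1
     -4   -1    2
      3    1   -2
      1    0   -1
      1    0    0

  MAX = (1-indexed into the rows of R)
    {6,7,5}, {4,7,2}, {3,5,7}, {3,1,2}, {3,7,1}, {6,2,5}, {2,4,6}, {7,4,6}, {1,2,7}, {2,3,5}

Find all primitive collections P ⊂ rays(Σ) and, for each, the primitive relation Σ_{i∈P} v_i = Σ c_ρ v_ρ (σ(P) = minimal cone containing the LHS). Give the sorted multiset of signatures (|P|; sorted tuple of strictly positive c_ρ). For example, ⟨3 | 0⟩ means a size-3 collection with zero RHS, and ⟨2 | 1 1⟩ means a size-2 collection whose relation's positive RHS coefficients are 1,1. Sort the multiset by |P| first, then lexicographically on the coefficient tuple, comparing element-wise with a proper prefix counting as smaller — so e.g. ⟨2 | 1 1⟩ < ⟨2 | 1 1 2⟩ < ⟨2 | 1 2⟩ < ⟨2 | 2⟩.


Minimal non-faces — 9 found among 7 rays, 10 max cones:

  • {1,6}:  v_{1} + v_{6} = v_{3} ; sig = ⟨2 | 1⟩
  • {3,4}:  v_{3} + v_{4} = v_{2} ; sig = ⟨2 | 1⟩
  • {3,6}:  v_{3} + v_{6} = v_{5} ; sig = ⟨2 | 1⟩
  • {4,5}:  v_{4} + v_{5} = v_{2} + v_{6} ; sig = ⟨2 | 1 1⟩
  • {1,4}:  v_{1} + v_{4} = 2·v_{2} + v_{7} ; sig = ⟨2 | 1 2⟩
  • {1,5}:  v_{1} + v_{5} = 2·v_{3} ; sig = ⟨2 | 2⟩
  • {2,6,7}:  v_{2} + v_{6} + v_{7} = 0 ; sig = ⟨3 | 0⟩
  • {2,3,7}:  v_{2} + v_{3} + v_{7} = v_{1} ; sig = ⟨3 | 1⟩
  • {2,5,7}:  v_{2} + v_{5} + v_{7} = v_{3} ; sig = ⟨3 | 1⟩

Signatures (|P|; sorted positive RHS coefficients), sorted:
[⟨2 | 1⟩, ⟨2 | 1⟩, ⟨2 | 1⟩, ⟨2 | 1 1⟩, ⟨2 | 1 2⟩, ⟨2 | 2⟩, ⟨3 | 0⟩, ⟨3 | 1⟩, ⟨3 | 1⟩]
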